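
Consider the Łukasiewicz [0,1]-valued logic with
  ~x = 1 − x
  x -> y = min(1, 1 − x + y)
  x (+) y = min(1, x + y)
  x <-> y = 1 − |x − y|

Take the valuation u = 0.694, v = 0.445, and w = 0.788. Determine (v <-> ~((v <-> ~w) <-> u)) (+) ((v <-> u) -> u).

~w = 1 − 0.788 = 0.212
v <-> ~w = 1 − |0.445 − 0.212| = 1 − 0.233 = 0.767
(v <-> ~w) <-> u = 1 − |0.767 − 0.694| = 1 − 0.073 = 0.927
~((v <-> ~w) <-> u) = 1 − 0.927 = 0.073
v <-> ~((v <-> ~w) <-> u) = 1 − |0.445 − 0.073| = 1 − 0.372 = 0.628
v <-> u = 1 − |0.445 − 0.694| = 1 − 0.249 = 0.751
(v <-> u) -> u = min(1, 1 − 0.751 + 0.694) = min(1, 0.943) = 0.943
(v <-> ~((v <-> ~w) <-> u)) (+) ((v <-> u) -> u) = min(1, 0.628 + 0.943) = min(1, 1.571) = 1.000

1.000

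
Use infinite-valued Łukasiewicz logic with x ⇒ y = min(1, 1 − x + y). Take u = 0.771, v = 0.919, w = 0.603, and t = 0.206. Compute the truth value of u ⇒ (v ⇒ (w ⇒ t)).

0.913

w ⇒ t = min(1, 1 − 0.603 + 0.206) = min(1, 0.603) = 0.603
v ⇒ (w ⇒ t) = min(1, 1 − 0.919 + 0.603) = min(1, 0.684) = 0.684
u ⇒ (v ⇒ (w ⇒ t)) = min(1, 1 − 0.771 + 0.684) = min(1, 0.913) = 0.913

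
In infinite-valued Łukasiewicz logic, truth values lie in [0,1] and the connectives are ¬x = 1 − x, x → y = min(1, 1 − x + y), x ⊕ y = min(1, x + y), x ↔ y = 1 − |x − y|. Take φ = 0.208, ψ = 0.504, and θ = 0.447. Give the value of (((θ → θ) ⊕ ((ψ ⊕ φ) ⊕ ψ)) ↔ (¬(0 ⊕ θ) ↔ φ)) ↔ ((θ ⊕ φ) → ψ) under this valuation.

0.806

θ → θ = min(1, 1 − 0.447 + 0.447) = min(1, 1.000) = 1.000
ψ ⊕ φ = min(1, 0.504 + 0.208) = min(1, 0.712) = 0.712
(ψ ⊕ φ) ⊕ ψ = min(1, 0.712 + 0.504) = min(1, 1.216) = 1.000
(θ → θ) ⊕ ((ψ ⊕ φ) ⊕ ψ) = min(1, 1.000 + 1.000) = min(1, 2.000) = 1.000
0 ⊕ θ = min(1, 0.000 + 0.447) = min(1, 0.447) = 0.447
¬(0 ⊕ θ) = 1 − 0.447 = 0.553
¬(0 ⊕ θ) ↔ φ = 1 − |0.553 − 0.208| = 1 − 0.345 = 0.655
((θ → θ) ⊕ ((ψ ⊕ φ) ⊕ ψ)) ↔ (¬(0 ⊕ θ) ↔ φ) = 1 − |1.000 − 0.655| = 1 − 0.345 = 0.655
θ ⊕ φ = min(1, 0.447 + 0.208) = min(1, 0.655) = 0.655
(θ ⊕ φ) → ψ = min(1, 1 − 0.655 + 0.504) = min(1, 0.849) = 0.849
(((θ → θ) ⊕ ((ψ ⊕ φ) ⊕ ψ)) ↔ (¬(0 ⊕ θ) ↔ φ)) ↔ ((θ ⊕ φ) → ψ) = 1 − |0.655 − 0.849| = 1 − 0.194 = 0.806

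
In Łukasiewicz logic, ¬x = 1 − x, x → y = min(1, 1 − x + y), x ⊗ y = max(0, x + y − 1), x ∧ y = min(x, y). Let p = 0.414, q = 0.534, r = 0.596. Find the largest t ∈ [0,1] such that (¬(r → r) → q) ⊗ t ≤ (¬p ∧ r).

0.586

r → r = min(1, 1 − 0.596 + 0.596) = min(1, 1.000) = 1.000
¬(r → r) = 1 − 1.000 = 0.000
¬(r → r) → q = min(1, 1 − 0.000 + 0.534) = min(1, 1.534) = 1.000
So the left factor is ¬(r → r) → q = 1.000.
¬p = 1 − 0.414 = 0.586
¬p ∧ r = min(0.586, 0.596) = 0.586
So the right-hand bound is ¬p ∧ r = 0.586.
The residuum of the Łukasiewicz t-norm gives the supremum: min(1, 1 − 1.000 + 0.586).
1 − 1.000 + 0.586 = 0.586, so t = min(1, 0.586) = 0.586.
Check: 1.000 ⊗ 0.586 = max(0, 0.586) = 0.586 ≤ 0.586.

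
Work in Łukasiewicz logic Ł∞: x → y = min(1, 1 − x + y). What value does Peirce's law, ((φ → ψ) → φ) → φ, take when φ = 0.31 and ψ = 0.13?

φ → ψ = min(1, 1 − 0.31 + 0.13) = min(1, 0.82) = 0.82
(φ → ψ) → φ = min(1, 1 − 0.82 + 0.31) = min(1, 0.49) = 0.49
((φ → ψ) → φ) → φ = min(1, 1 − 0.49 + 0.31) = min(1, 0.82) = 0.82
(The value 0.82 < 1 shows this instance is not satisfied; not a Ł∞-tautology in general.)

0.82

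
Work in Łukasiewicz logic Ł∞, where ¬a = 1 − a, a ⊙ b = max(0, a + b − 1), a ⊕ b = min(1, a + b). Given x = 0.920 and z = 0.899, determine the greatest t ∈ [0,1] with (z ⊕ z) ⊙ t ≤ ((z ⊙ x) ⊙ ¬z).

0.000

z ⊕ z = min(1, 0.899 + 0.899) = min(1, 1.798) = 1.000
So the left factor is z ⊕ z = 1.000.
z ⊙ x = max(0, 0.899 + 0.920 − 1) = max(0, 0.819) = 0.819
¬z = 1 − 0.899 = 0.101
(z ⊙ x) ⊙ ¬z = max(0, 0.819 + 0.101 − 1) = max(0, -0.080) = 0.000
So the right-hand bound is (z ⊙ x) ⊙ ¬z = 0.000.
The residuum of the Łukasiewicz t-norm gives the supremum: min(1, 1 − 1.000 + 0.000).
1 − 1.000 + 0.000 = 0.000, so t = min(1, 0.000) = 0.000.
Check: 1.000 ⊙ 0.000 = max(0, 0.000) = 0.000 ≤ 0.000.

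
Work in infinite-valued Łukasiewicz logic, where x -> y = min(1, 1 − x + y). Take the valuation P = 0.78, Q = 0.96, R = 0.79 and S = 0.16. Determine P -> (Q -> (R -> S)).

0.63

R -> S = min(1, 1 − 0.79 + 0.16) = min(1, 0.37) = 0.37
Q -> (R -> S) = min(1, 1 − 0.96 + 0.37) = min(1, 0.41) = 0.41
P -> (Q -> (R -> S)) = min(1, 1 − 0.78 + 0.41) = min(1, 0.63) = 0.63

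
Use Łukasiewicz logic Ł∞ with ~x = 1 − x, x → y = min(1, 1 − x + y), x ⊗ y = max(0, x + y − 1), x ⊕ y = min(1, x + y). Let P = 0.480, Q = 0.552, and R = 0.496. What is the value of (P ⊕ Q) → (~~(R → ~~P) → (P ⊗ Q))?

P ⊕ Q = min(1, 0.480 + 0.552) = min(1, 1.032) = 1.000
~P = 1 − 0.480 = 0.520
~~P = 1 − 0.520 = 0.480
R → ~~P = min(1, 1 − 0.496 + 0.480) = min(1, 0.984) = 0.984
~(R → ~~P) = 1 − 0.984 = 0.016
~~(R → ~~P) = 1 − 0.016 = 0.984
P ⊗ Q = max(0, 0.480 + 0.552 − 1) = max(0, 0.032) = 0.032
~~(R → ~~P) → (P ⊗ Q) = min(1, 1 − 0.984 + 0.032) = min(1, 0.048) = 0.048
(P ⊕ Q) → (~~(R → ~~P) → (P ⊗ Q)) = min(1, 1 − 1.000 + 0.048) = min(1, 0.048) = 0.048

0.048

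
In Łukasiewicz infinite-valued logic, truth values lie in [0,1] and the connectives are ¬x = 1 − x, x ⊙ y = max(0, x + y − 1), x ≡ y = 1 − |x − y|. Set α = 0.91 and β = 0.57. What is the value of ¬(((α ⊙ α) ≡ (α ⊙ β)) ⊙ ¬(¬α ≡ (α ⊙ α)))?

0.61

α ⊙ α = max(0, 0.91 + 0.91 − 1) = max(0, 0.82) = 0.82
α ⊙ β = max(0, 0.91 + 0.57 − 1) = max(0, 0.48) = 0.48
(α ⊙ α) ≡ (α ⊙ β) = 1 − |0.82 − 0.48| = 1 − 0.34 = 0.66
¬α = 1 − 0.91 = 0.09
¬α ≡ (α ⊙ α) = 1 − |0.09 − 0.82| = 1 − 0.73 = 0.27
¬(¬α ≡ (α ⊙ α)) = 1 − 0.27 = 0.73
((α ⊙ α) ≡ (α ⊙ β)) ⊙ ¬(¬α ≡ (α ⊙ α)) = max(0, 0.66 + 0.73 − 1) = max(0, 0.39) = 0.39
¬(((α ⊙ α) ≡ (α ⊙ β)) ⊙ ¬(¬α ≡ (α ⊙ α))) = 1 − 0.39 = 0.61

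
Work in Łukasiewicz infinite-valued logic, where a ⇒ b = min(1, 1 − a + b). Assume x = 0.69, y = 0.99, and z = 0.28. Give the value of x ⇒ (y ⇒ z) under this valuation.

y ⇒ z = min(1, 1 − 0.99 + 0.28) = min(1, 0.29) = 0.29
x ⇒ (y ⇒ z) = min(1, 1 − 0.69 + 0.29) = min(1, 0.60) = 0.60

0.60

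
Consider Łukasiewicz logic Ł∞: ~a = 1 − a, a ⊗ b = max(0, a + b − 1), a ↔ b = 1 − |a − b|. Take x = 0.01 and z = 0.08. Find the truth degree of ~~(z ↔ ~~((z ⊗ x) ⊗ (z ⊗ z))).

z ⊗ x = max(0, 0.08 + 0.01 − 1) = max(0, -0.91) = 0.00
z ⊗ z = max(0, 0.08 + 0.08 − 1) = max(0, -0.84) = 0.00
(z ⊗ x) ⊗ (z ⊗ z) = max(0, 0.00 + 0.00 − 1) = max(0, -1.00) = 0.00
~((z ⊗ x) ⊗ (z ⊗ z)) = 1 − 0.00 = 1.00
~~((z ⊗ x) ⊗ (z ⊗ z)) = 1 − 1.00 = 0.00
z ↔ ~~((z ⊗ x) ⊗ (z ⊗ z)) = 1 − |0.08 − 0.00| = 1 − 0.08 = 0.92
~(z ↔ ~~((z ⊗ x) ⊗ (z ⊗ z))) = 1 − 0.92 = 0.08
~~(z ↔ ~~((z ⊗ x) ⊗ (z ⊗ z))) = 1 − 0.08 = 0.92

0.92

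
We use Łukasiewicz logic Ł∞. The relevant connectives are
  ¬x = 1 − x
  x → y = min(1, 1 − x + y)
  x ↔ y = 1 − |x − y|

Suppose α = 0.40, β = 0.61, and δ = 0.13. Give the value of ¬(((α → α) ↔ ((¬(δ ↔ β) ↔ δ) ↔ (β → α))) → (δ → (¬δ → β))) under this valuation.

0.00

α → α = min(1, 1 − 0.40 + 0.40) = min(1, 1.00) = 1.00
δ ↔ β = 1 − |0.13 − 0.61| = 1 − 0.48 = 0.52
¬(δ ↔ β) = 1 − 0.52 = 0.48
¬(δ ↔ β) ↔ δ = 1 − |0.48 − 0.13| = 1 − 0.35 = 0.65
β → α = min(1, 1 − 0.61 + 0.40) = min(1, 0.79) = 0.79
(¬(δ ↔ β) ↔ δ) ↔ (β → α) = 1 − |0.65 − 0.79| = 1 − 0.14 = 0.86
(α → α) ↔ ((¬(δ ↔ β) ↔ δ) ↔ (β → α)) = 1 − |1.00 − 0.86| = 1 − 0.14 = 0.86
¬δ = 1 − 0.13 = 0.87
¬δ → β = min(1, 1 − 0.87 + 0.61) = min(1, 0.74) = 0.74
δ → (¬δ → β) = min(1, 1 − 0.13 + 0.74) = min(1, 1.61) = 1.00
((α → α) ↔ ((¬(δ ↔ β) ↔ δ) ↔ (β → α))) → (δ → (¬δ → β)) = min(1, 1 − 0.86 + 1.00) = min(1, 1.14) = 1.00
¬(((α → α) ↔ ((¬(δ ↔ β) ↔ δ) ↔ (β → α))) → (δ → (¬δ → β))) = 1 − 1.00 = 0.00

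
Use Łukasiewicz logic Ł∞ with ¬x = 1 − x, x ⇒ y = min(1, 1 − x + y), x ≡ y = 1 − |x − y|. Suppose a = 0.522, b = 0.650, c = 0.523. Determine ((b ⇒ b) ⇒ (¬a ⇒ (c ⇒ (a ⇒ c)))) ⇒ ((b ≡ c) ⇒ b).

b ⇒ b = min(1, 1 − 0.650 + 0.650) = min(1, 1.000) = 1.000
¬a = 1 − 0.522 = 0.478
a ⇒ c = min(1, 1 − 0.522 + 0.523) = min(1, 1.001) = 1.000
c ⇒ (a ⇒ c) = min(1, 1 − 0.523 + 1.000) = min(1, 1.477) = 1.000
¬a ⇒ (c ⇒ (a ⇒ c)) = min(1, 1 − 0.478 + 1.000) = min(1, 1.522) = 1.000
(b ⇒ b) ⇒ (¬a ⇒ (c ⇒ (a ⇒ c))) = min(1, 1 − 1.000 + 1.000) = min(1, 1.000) = 1.000
b ≡ c = 1 − |0.650 − 0.523| = 1 − 0.127 = 0.873
(b ≡ c) ⇒ b = min(1, 1 − 0.873 + 0.650) = min(1, 0.777) = 0.777
((b ⇒ b) ⇒ (¬a ⇒ (c ⇒ (a ⇒ c)))) ⇒ ((b ≡ c) ⇒ b) = min(1, 1 − 1.000 + 0.777) = min(1, 0.777) = 0.777

0.777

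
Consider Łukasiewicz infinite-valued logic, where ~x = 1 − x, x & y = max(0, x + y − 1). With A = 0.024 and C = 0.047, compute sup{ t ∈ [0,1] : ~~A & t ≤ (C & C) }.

0.976

~A = 1 − 0.024 = 0.976
~~A = 1 − 0.976 = 0.024
So the left factor is ~~A = 0.024.
C & C = max(0, 0.047 + 0.047 − 1) = max(0, -0.906) = 0.000
So the right-hand bound is C & C = 0.000.
The residuum of the Łukasiewicz t-norm gives the supremum: min(1, 1 − 0.024 + 0.000).
1 − 0.024 + 0.000 = 0.976, so t = min(1, 0.976) = 0.976.
Check: 0.024 & 0.976 = max(0, 0.000) = 0.000 ≤ 0.000.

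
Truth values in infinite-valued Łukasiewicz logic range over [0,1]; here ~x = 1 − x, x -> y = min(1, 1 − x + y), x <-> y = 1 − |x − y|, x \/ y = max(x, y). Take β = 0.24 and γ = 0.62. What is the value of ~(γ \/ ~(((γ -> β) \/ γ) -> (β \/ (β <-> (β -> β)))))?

γ -> β = min(1, 1 − 0.62 + 0.24) = min(1, 0.62) = 0.62
(γ -> β) \/ γ = max(0.62, 0.62) = 0.62
β -> β = min(1, 1 − 0.24 + 0.24) = min(1, 1.00) = 1.00
β <-> (β -> β) = 1 − |0.24 − 1.00| = 1 − 0.76 = 0.24
β \/ (β <-> (β -> β)) = max(0.24, 0.24) = 0.24
((γ -> β) \/ γ) -> (β \/ (β <-> (β -> β))) = min(1, 1 − 0.62 + 0.24) = min(1, 0.62) = 0.62
~(((γ -> β) \/ γ) -> (β \/ (β <-> (β -> β)))) = 1 − 0.62 = 0.38
γ \/ ~(((γ -> β) \/ γ) -> (β \/ (β <-> (β -> β)))) = max(0.62, 0.38) = 0.62
~(γ \/ ~(((γ -> β) \/ γ) -> (β \/ (β <-> (β -> β))))) = 1 − 0.62 = 0.38

0.38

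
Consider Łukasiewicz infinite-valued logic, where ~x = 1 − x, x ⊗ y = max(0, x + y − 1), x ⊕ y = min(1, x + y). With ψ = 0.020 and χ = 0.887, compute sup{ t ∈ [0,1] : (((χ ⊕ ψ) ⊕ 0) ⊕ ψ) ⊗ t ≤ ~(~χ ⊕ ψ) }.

χ ⊕ ψ = min(1, 0.887 + 0.020) = min(1, 0.907) = 0.907
(χ ⊕ ψ) ⊕ 0 = min(1, 0.907 + 0.000) = min(1, 0.907) = 0.907
((χ ⊕ ψ) ⊕ 0) ⊕ ψ = min(1, 0.907 + 0.020) = min(1, 0.927) = 0.927
So the left factor is ((χ ⊕ ψ) ⊕ 0) ⊕ ψ = 0.927.
~χ = 1 − 0.887 = 0.113
~χ ⊕ ψ = min(1, 0.113 + 0.020) = min(1, 0.133) = 0.133
~(~χ ⊕ ψ) = 1 − 0.133 = 0.867
So the right-hand bound is ~(~χ ⊕ ψ) = 0.867.
The residuum of the Łukasiewicz t-norm gives the supremum: min(1, 1 − 0.927 + 0.867).
1 − 0.927 + 0.867 = 0.940, so t = min(1, 0.940) = 0.940.
Check: 0.927 ⊗ 0.940 = max(0, 0.867) = 0.867 ≤ 0.867.

0.940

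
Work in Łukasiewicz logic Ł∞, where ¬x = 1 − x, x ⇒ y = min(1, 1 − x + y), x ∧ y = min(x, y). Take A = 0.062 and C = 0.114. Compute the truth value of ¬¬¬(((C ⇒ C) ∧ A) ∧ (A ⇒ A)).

C ⇒ C = min(1, 1 − 0.114 + 0.114) = min(1, 1.000) = 1.000
(C ⇒ C) ∧ A = min(1.000, 0.062) = 0.062
A ⇒ A = min(1, 1 − 0.062 + 0.062) = min(1, 1.000) = 1.000
((C ⇒ C) ∧ A) ∧ (A ⇒ A) = min(0.062, 1.000) = 0.062
¬(((C ⇒ C) ∧ A) ∧ (A ⇒ A)) = 1 − 0.062 = 0.938
¬¬(((C ⇒ C) ∧ A) ∧ (A ⇒ A)) = 1 − 0.938 = 0.062
¬¬¬(((C ⇒ C) ∧ A) ∧ (A ⇒ A)) = 1 − 0.062 = 0.938

0.938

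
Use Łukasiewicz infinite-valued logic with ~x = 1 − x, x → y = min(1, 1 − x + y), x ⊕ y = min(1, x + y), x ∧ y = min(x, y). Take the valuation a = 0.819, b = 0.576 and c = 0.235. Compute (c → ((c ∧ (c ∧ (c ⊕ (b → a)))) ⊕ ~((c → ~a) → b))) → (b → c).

0.659

b → a = min(1, 1 − 0.576 + 0.819) = min(1, 1.243) = 1.000
c ⊕ (b → a) = min(1, 0.235 + 1.000) = min(1, 1.235) = 1.000
c ∧ (c ⊕ (b → a)) = min(0.235, 1.000) = 0.235
c ∧ (c ∧ (c ⊕ (b → a))) = min(0.235, 0.235) = 0.235
~a = 1 − 0.819 = 0.181
c → ~a = min(1, 1 − 0.235 + 0.181) = min(1, 0.946) = 0.946
(c → ~a) → b = min(1, 1 − 0.946 + 0.576) = min(1, 0.630) = 0.630
~((c → ~a) → b) = 1 − 0.630 = 0.370
(c ∧ (c ∧ (c ⊕ (b → a)))) ⊕ ~((c → ~a) → b) = min(1, 0.235 + 0.370) = min(1, 0.605) = 0.605
c → ((c ∧ (c ∧ (c ⊕ (b → a)))) ⊕ ~((c → ~a) → b)) = min(1, 1 − 0.235 + 0.605) = min(1, 1.370) = 1.000
b → c = min(1, 1 − 0.576 + 0.235) = min(1, 0.659) = 0.659
(c → ((c ∧ (c ∧ (c ⊕ (b → a)))) ⊕ ~((c → ~a) → b))) → (b → c) = min(1, 1 − 1.000 + 0.659) = min(1, 0.659) = 0.659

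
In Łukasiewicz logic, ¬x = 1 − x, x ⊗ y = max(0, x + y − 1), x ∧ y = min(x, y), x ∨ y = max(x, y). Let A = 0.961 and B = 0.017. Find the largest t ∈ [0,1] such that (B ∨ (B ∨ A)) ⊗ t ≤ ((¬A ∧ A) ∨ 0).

B ∨ A = max(0.017, 0.961) = 0.961
B ∨ (B ∨ A) = max(0.017, 0.961) = 0.961
So the left factor is B ∨ (B ∨ A) = 0.961.
¬A = 1 − 0.961 = 0.039
¬A ∧ A = min(0.039, 0.961) = 0.039
(¬A ∧ A) ∨ 0 = max(0.039, 0.000) = 0.039
So the right-hand bound is (¬A ∧ A) ∨ 0 = 0.039.
The residuum of the Łukasiewicz t-norm gives the supremum: min(1, 1 − 0.961 + 0.039).
1 − 0.961 + 0.039 = 0.078, so t = min(1, 0.078) = 0.078.
Check: 0.961 ⊗ 0.078 = max(0, 0.039) = 0.039 ≤ 0.039.

0.078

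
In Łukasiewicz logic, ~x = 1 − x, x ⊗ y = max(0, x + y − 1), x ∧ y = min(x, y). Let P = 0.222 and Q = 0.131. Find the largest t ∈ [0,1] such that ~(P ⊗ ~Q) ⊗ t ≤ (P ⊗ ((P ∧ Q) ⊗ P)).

~Q = 1 − 0.131 = 0.869
P ⊗ ~Q = max(0, 0.222 + 0.869 − 1) = max(0, 0.091) = 0.091
~(P ⊗ ~Q) = 1 − 0.091 = 0.909
So the left factor is ~(P ⊗ ~Q) = 0.909.
P ∧ Q = min(0.222, 0.131) = 0.131
(P ∧ Q) ⊗ P = max(0, 0.131 + 0.222 − 1) = max(0, -0.647) = 0.000
P ⊗ ((P ∧ Q) ⊗ P) = max(0, 0.222 + 0.000 − 1) = max(0, -0.778) = 0.000
So the right-hand bound is P ⊗ ((P ∧ Q) ⊗ P) = 0.000.
The residuum of the Łukasiewicz t-norm gives the supremum: min(1, 1 − 0.909 + 0.000).
1 − 0.909 + 0.000 = 0.091, so t = min(1, 0.091) = 0.091.
Check: 0.909 ⊗ 0.091 = max(0, 0.000) = 0.000 ≤ 0.000.

0.091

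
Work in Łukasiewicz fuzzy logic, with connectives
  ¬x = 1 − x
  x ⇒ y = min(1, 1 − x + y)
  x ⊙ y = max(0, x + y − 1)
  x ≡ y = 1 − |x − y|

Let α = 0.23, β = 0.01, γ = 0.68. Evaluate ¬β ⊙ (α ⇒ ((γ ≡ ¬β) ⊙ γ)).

0.99

¬β = 1 − 0.01 = 0.99
γ ≡ ¬β = 1 − |0.68 − 0.99| = 1 − 0.31 = 0.69
(γ ≡ ¬β) ⊙ γ = max(0, 0.69 + 0.68 − 1) = max(0, 0.37) = 0.37
α ⇒ ((γ ≡ ¬β) ⊙ γ) = min(1, 1 − 0.23 + 0.37) = min(1, 1.14) = 1.00
¬β ⊙ (α ⇒ ((γ ≡ ¬β) ⊙ γ)) = max(0, 0.99 + 1.00 − 1) = max(0, 0.99) = 0.99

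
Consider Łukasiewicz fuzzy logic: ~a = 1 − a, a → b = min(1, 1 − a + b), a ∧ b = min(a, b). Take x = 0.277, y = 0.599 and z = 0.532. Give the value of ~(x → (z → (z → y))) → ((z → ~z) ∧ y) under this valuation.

z → y = min(1, 1 − 0.532 + 0.599) = min(1, 1.067) = 1.000
z → (z → y) = min(1, 1 − 0.532 + 1.000) = min(1, 1.468) = 1.000
x → (z → (z → y)) = min(1, 1 − 0.277 + 1.000) = min(1, 1.723) = 1.000
~(x → (z → (z → y))) = 1 − 1.000 = 0.000
~z = 1 − 0.532 = 0.468
z → ~z = min(1, 1 − 0.532 + 0.468) = min(1, 0.936) = 0.936
(z → ~z) ∧ y = min(0.936, 0.599) = 0.599
~(x → (z → (z → y))) → ((z → ~z) ∧ y) = min(1, 1 − 0.000 + 0.599) = min(1, 1.599) = 1.000

1.000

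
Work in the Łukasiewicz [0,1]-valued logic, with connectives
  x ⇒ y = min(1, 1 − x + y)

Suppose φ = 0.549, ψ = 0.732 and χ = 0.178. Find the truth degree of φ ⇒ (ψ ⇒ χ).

0.897

ψ ⇒ χ = min(1, 1 − 0.732 + 0.178) = min(1, 0.446) = 0.446
φ ⇒ (ψ ⇒ χ) = min(1, 1 − 0.549 + 0.446) = min(1, 0.897) = 0.897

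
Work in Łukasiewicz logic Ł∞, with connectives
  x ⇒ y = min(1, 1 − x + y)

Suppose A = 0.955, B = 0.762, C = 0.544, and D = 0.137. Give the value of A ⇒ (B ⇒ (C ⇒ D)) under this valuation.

0.876

C ⇒ D = min(1, 1 − 0.544 + 0.137) = min(1, 0.593) = 0.593
B ⇒ (C ⇒ D) = min(1, 1 − 0.762 + 0.593) = min(1, 0.831) = 0.831
A ⇒ (B ⇒ (C ⇒ D)) = min(1, 1 − 0.955 + 0.831) = min(1, 0.876) = 0.876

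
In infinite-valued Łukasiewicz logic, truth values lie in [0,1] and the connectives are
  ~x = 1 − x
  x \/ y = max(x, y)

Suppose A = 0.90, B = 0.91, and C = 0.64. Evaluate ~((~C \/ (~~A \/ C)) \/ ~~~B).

~C = 1 − 0.64 = 0.36
~A = 1 − 0.90 = 0.10
~~A = 1 − 0.10 = 0.90
~~A \/ C = max(0.90, 0.64) = 0.90
~C \/ (~~A \/ C) = max(0.36, 0.90) = 0.90
~B = 1 − 0.91 = 0.09
~~B = 1 − 0.09 = 0.91
~~~B = 1 − 0.91 = 0.09
(~C \/ (~~A \/ C)) \/ ~~~B = max(0.90, 0.09) = 0.90
~((~C \/ (~~A \/ C)) \/ ~~~B) = 1 − 0.90 = 0.10

0.10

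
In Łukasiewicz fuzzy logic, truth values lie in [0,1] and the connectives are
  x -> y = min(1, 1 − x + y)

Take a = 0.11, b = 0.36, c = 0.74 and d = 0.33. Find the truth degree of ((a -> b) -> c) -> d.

a -> b = min(1, 1 − 0.11 + 0.36) = min(1, 1.25) = 1.00
(a -> b) -> c = min(1, 1 − 1.00 + 0.74) = min(1, 0.74) = 0.74
((a -> b) -> c) -> d = min(1, 1 − 0.74 + 0.33) = min(1, 0.59) = 0.59

0.59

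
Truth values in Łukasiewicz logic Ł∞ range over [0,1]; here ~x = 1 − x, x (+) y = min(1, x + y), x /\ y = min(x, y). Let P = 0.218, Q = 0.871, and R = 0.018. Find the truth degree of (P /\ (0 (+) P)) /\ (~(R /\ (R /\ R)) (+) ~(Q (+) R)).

0 (+) P = min(1, 0.000 + 0.218) = min(1, 0.218) = 0.218
P /\ (0 (+) P) = min(0.218, 0.218) = 0.218
R /\ R = min(0.018, 0.018) = 0.018
R /\ (R /\ R) = min(0.018, 0.018) = 0.018
~(R /\ (R /\ R)) = 1 − 0.018 = 0.982
Q (+) R = min(1, 0.871 + 0.018) = min(1, 0.889) = 0.889
~(Q (+) R) = 1 − 0.889 = 0.111
~(R /\ (R /\ R)) (+) ~(Q (+) R) = min(1, 0.982 + 0.111) = min(1, 1.093) = 1.000
(P /\ (0 (+) P)) /\ (~(R /\ (R /\ R)) (+) ~(Q (+) R)) = min(0.218, 1.000) = 0.218

0.218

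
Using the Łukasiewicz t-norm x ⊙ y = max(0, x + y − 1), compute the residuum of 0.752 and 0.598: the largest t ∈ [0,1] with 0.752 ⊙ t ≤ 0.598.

The residuum of the Łukasiewicz t-norm gives the supremum: min(1, 1 − 0.752 + 0.598).
1 − 0.752 + 0.598 = 0.846, so t = min(1, 0.846) = 0.846.
Check: 0.752 ⊙ 0.846 = max(0, 0.598) = 0.598 ≤ 0.598.

0.846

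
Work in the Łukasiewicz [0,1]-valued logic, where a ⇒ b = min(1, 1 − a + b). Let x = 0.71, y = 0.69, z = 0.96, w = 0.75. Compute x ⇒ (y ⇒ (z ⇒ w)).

z ⇒ w = min(1, 1 − 0.96 + 0.75) = min(1, 0.79) = 0.79
y ⇒ (z ⇒ w) = min(1, 1 − 0.69 + 0.79) = min(1, 1.10) = 1.00
x ⇒ (y ⇒ (z ⇒ w)) = min(1, 1 − 0.71 + 1.00) = min(1, 1.29) = 1.00

1.00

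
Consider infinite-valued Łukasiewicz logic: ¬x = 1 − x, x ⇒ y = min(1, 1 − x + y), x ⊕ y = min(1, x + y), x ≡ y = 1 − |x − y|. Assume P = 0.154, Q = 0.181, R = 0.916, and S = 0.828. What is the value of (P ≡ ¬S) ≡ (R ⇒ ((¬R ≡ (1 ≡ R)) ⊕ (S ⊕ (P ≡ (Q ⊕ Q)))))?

¬S = 1 − 0.828 = 0.172
P ≡ ¬S = 1 − |0.154 − 0.172| = 1 − 0.018 = 0.982
¬R = 1 − 0.916 = 0.084
1 ≡ R = 1 − |1.000 − 0.916| = 1 − 0.084 = 0.916
¬R ≡ (1 ≡ R) = 1 − |0.084 − 0.916| = 1 − 0.832 = 0.168
Q ⊕ Q = min(1, 0.181 + 0.181) = min(1, 0.362) = 0.362
P ≡ (Q ⊕ Q) = 1 − |0.154 − 0.362| = 1 − 0.208 = 0.792
S ⊕ (P ≡ (Q ⊕ Q)) = min(1, 0.828 + 0.792) = min(1, 1.620) = 1.000
(¬R ≡ (1 ≡ R)) ⊕ (S ⊕ (P ≡ (Q ⊕ Q))) = min(1, 0.168 + 1.000) = min(1, 1.168) = 1.000
R ⇒ ((¬R ≡ (1 ≡ R)) ⊕ (S ⊕ (P ≡ (Q ⊕ Q)))) = min(1, 1 − 0.916 + 1.000) = min(1, 1.084) = 1.000
(P ≡ ¬S) ≡ (R ⇒ ((¬R ≡ (1 ≡ R)) ⊕ (S ⊕ (P ≡ (Q ⊕ Q))))) = 1 − |0.982 − 1.000| = 1 − 0.018 = 0.982

0.982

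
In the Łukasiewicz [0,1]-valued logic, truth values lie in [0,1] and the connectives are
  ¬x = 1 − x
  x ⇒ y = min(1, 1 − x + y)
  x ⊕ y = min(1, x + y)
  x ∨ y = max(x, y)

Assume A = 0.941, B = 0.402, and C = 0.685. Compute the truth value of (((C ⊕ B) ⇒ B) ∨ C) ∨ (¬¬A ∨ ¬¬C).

0.941

C ⊕ B = min(1, 0.685 + 0.402) = min(1, 1.087) = 1.000
(C ⊕ B) ⇒ B = min(1, 1 − 1.000 + 0.402) = min(1, 0.402) = 0.402
((C ⊕ B) ⇒ B) ∨ C = max(0.402, 0.685) = 0.685
¬A = 1 − 0.941 = 0.059
¬¬A = 1 − 0.059 = 0.941
¬C = 1 − 0.685 = 0.315
¬¬C = 1 − 0.315 = 0.685
¬¬A ∨ ¬¬C = max(0.941, 0.685) = 0.941
(((C ⊕ B) ⇒ B) ∨ C) ∨ (¬¬A ∨ ¬¬C) = max(0.685, 0.941) = 0.941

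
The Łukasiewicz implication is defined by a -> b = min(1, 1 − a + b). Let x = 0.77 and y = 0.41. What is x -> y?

0.64

x -> y = min(1, 1 − 0.77 + 0.41) = min(1, 0.64) = 0.64
For comparison, the Gödel implication (1 if a ≤ b else b) would give 0.41.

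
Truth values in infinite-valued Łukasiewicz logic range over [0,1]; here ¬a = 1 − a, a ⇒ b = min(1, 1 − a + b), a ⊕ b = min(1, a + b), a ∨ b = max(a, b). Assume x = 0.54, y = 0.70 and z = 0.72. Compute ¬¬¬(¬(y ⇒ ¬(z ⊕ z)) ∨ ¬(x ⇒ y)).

z ⊕ z = min(1, 0.72 + 0.72) = min(1, 1.44) = 1.00
¬(z ⊕ z) = 1 − 1.00 = 0.00
y ⇒ ¬(z ⊕ z) = min(1, 1 − 0.70 + 0.00) = min(1, 0.30) = 0.30
¬(y ⇒ ¬(z ⊕ z)) = 1 − 0.30 = 0.70
x ⇒ y = min(1, 1 − 0.54 + 0.70) = min(1, 1.16) = 1.00
¬(x ⇒ y) = 1 − 1.00 = 0.00
¬(y ⇒ ¬(z ⊕ z)) ∨ ¬(x ⇒ y) = max(0.70, 0.00) = 0.70
¬(¬(y ⇒ ¬(z ⊕ z)) ∨ ¬(x ⇒ y)) = 1 − 0.70 = 0.30
¬¬(¬(y ⇒ ¬(z ⊕ z)) ∨ ¬(x ⇒ y)) = 1 − 0.30 = 0.70
¬¬¬(¬(y ⇒ ¬(z ⊕ z)) ∨ ¬(x ⇒ y)) = 1 − 0.70 = 0.30

0.30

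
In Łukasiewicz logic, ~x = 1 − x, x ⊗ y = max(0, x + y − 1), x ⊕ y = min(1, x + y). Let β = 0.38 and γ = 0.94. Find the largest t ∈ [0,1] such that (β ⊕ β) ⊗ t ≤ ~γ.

β ⊕ β = min(1, 0.38 + 0.38) = min(1, 0.76) = 0.76
So the left factor is β ⊕ β = 0.76.
~γ = 1 − 0.94 = 0.06
So the right-hand bound is ~γ = 0.06.
The residuum of the Łukasiewicz t-norm gives the supremum: min(1, 1 − 0.76 + 0.06).
1 − 0.76 + 0.06 = 0.30, so t = min(1, 0.30) = 0.30.
Check: 0.76 ⊗ 0.30 = max(0, 0.06) = 0.06 ≤ 0.06.

0.30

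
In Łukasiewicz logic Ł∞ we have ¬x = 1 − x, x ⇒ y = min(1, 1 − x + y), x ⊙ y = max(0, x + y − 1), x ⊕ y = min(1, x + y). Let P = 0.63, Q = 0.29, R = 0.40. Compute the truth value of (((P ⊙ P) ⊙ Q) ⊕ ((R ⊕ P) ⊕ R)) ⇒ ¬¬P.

P ⊙ P = max(0, 0.63 + 0.63 − 1) = max(0, 0.26) = 0.26
(P ⊙ P) ⊙ Q = max(0, 0.26 + 0.29 − 1) = max(0, -0.45) = 0.00
R ⊕ P = min(1, 0.40 + 0.63) = min(1, 1.03) = 1.00
(R ⊕ P) ⊕ R = min(1, 1.00 + 0.40) = min(1, 1.40) = 1.00
((P ⊙ P) ⊙ Q) ⊕ ((R ⊕ P) ⊕ R) = min(1, 0.00 + 1.00) = min(1, 1.00) = 1.00
¬P = 1 − 0.63 = 0.37
¬¬P = 1 − 0.37 = 0.63
(((P ⊙ P) ⊙ Q) ⊕ ((R ⊕ P) ⊕ R)) ⇒ ¬¬P = min(1, 1 − 1.00 + 0.63) = min(1, 0.63) = 0.63

0.63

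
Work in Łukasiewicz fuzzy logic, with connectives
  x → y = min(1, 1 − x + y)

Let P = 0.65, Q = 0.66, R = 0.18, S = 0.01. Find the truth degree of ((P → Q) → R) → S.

0.83

P → Q = min(1, 1 − 0.65 + 0.66) = min(1, 1.01) = 1.00
(P → Q) → R = min(1, 1 − 1.00 + 0.18) = min(1, 0.18) = 0.18
((P → Q) → R) → S = min(1, 1 − 0.18 + 0.01) = min(1, 0.83) = 0.83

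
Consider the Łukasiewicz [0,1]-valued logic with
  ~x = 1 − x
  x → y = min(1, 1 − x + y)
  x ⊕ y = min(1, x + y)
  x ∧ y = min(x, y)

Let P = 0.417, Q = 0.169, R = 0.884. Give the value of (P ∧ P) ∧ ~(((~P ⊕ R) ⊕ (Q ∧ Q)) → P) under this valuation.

0.417

P ∧ P = min(0.417, 0.417) = 0.417
~P = 1 − 0.417 = 0.583
~P ⊕ R = min(1, 0.583 + 0.884) = min(1, 1.467) = 1.000
Q ∧ Q = min(0.169, 0.169) = 0.169
(~P ⊕ R) ⊕ (Q ∧ Q) = min(1, 1.000 + 0.169) = min(1, 1.169) = 1.000
((~P ⊕ R) ⊕ (Q ∧ Q)) → P = min(1, 1 − 1.000 + 0.417) = min(1, 0.417) = 0.417
~(((~P ⊕ R) ⊕ (Q ∧ Q)) → P) = 1 − 0.417 = 0.583
(P ∧ P) ∧ ~(((~P ⊕ R) ⊕ (Q ∧ Q)) → P) = min(0.417, 0.583) = 0.417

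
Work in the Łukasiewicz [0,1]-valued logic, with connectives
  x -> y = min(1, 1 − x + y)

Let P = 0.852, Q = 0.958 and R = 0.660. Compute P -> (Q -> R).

Q -> R = min(1, 1 − 0.958 + 0.660) = min(1, 0.702) = 0.702
P -> (Q -> R) = min(1, 1 − 0.852 + 0.702) = min(1, 0.850) = 0.850

0.850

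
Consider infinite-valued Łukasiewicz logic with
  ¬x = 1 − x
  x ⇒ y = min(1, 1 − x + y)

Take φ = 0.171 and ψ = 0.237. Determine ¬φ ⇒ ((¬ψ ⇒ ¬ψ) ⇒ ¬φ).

1.000

¬φ = 1 − 0.171 = 0.829
¬ψ = 1 − 0.237 = 0.763
¬ψ ⇒ ¬ψ = min(1, 1 − 0.763 + 0.763) = min(1, 1.000) = 1.000
(¬ψ ⇒ ¬ψ) ⇒ ¬φ = min(1, 1 − 1.000 + 0.829) = min(1, 0.829) = 0.829
¬φ ⇒ ((¬ψ ⇒ ¬ψ) ⇒ ¬φ) = min(1, 1 − 0.829 + 0.829) = min(1, 1.000) = 1.000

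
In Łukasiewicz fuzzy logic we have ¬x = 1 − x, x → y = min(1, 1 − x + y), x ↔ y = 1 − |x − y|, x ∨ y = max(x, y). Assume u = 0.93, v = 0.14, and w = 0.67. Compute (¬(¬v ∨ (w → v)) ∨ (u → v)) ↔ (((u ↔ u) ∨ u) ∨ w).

0.21

¬v = 1 − 0.14 = 0.86
w → v = min(1, 1 − 0.67 + 0.14) = min(1, 0.47) = 0.47
¬v ∨ (w → v) = max(0.86, 0.47) = 0.86
¬(¬v ∨ (w → v)) = 1 − 0.86 = 0.14
u → v = min(1, 1 − 0.93 + 0.14) = min(1, 0.21) = 0.21
¬(¬v ∨ (w → v)) ∨ (u → v) = max(0.14, 0.21) = 0.21
u ↔ u = 1 − |0.93 − 0.93| = 1 − 0.00 = 1.00
(u ↔ u) ∨ u = max(1.00, 0.93) = 1.00
((u ↔ u) ∨ u) ∨ w = max(1.00, 0.67) = 1.00
(¬(¬v ∨ (w → v)) ∨ (u → v)) ↔ (((u ↔ u) ∨ u) ∨ w) = 1 − |0.21 − 1.00| = 1 − 0.79 = 0.21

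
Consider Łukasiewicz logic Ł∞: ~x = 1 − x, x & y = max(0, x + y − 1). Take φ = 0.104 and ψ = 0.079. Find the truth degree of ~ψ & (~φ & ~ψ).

0.738

~ψ = 1 − 0.079 = 0.921
~φ = 1 − 0.104 = 0.896
~φ & ~ψ = max(0, 0.896 + 0.921 − 1) = max(0, 0.817) = 0.817
~ψ & (~φ & ~ψ) = max(0, 0.921 + 0.817 − 1) = max(0, 0.738) = 0.738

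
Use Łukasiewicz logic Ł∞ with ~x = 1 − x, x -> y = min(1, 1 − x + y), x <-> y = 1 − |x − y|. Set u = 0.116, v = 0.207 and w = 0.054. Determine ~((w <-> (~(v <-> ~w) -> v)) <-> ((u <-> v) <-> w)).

0.441

~w = 1 − 0.054 = 0.946
v <-> ~w = 1 − |0.207 − 0.946| = 1 − 0.739 = 0.261
~(v <-> ~w) = 1 − 0.261 = 0.739
~(v <-> ~w) -> v = min(1, 1 − 0.739 + 0.207) = min(1, 0.468) = 0.468
w <-> (~(v <-> ~w) -> v) = 1 − |0.054 − 0.468| = 1 − 0.414 = 0.586
u <-> v = 1 − |0.116 − 0.207| = 1 − 0.091 = 0.909
(u <-> v) <-> w = 1 − |0.909 − 0.054| = 1 − 0.855 = 0.145
(w <-> (~(v <-> ~w) -> v)) <-> ((u <-> v) <-> w) = 1 − |0.586 − 0.145| = 1 − 0.441 = 0.559
~((w <-> (~(v <-> ~w) -> v)) <-> ((u <-> v) <-> w)) = 1 − 0.559 = 0.441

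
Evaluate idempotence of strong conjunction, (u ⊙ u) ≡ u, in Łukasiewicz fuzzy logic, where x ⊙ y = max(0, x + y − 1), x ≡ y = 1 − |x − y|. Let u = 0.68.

0.68

u ⊙ u = max(0, 0.68 + 0.68 − 1) = max(0, 0.36) = 0.36
(u ⊙ u) ≡ u = 1 − |0.36 − 0.68| = 1 − 0.32 = 0.68
(The value 0.68 < 1 shows this instance is not satisfied; fails in Ł∞ since a ⊗ a = max(0, 2a−1) ≠ a in general.)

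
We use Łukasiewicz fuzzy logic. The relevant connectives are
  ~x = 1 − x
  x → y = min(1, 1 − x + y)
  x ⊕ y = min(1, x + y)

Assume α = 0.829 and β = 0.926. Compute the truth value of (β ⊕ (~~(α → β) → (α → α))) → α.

α → β = min(1, 1 − 0.829 + 0.926) = min(1, 1.097) = 1.000
~(α → β) = 1 − 1.000 = 0.000
~~(α → β) = 1 − 0.000 = 1.000
α → α = min(1, 1 − 0.829 + 0.829) = min(1, 1.000) = 1.000
~~(α → β) → (α → α) = min(1, 1 − 1.000 + 1.000) = min(1, 1.000) = 1.000
β ⊕ (~~(α → β) → (α → α)) = min(1, 0.926 + 1.000) = min(1, 1.926) = 1.000
(β ⊕ (~~(α → β) → (α → α))) → α = min(1, 1 − 1.000 + 0.829) = min(1, 0.829) = 0.829

0.829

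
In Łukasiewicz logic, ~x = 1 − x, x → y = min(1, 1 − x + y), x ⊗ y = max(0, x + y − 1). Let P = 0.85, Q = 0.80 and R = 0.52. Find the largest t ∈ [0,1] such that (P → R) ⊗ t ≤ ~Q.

0.53

P → R = min(1, 1 − 0.85 + 0.52) = min(1, 0.67) = 0.67
So the left factor is P → R = 0.67.
~Q = 1 − 0.80 = 0.20
So the right-hand bound is ~Q = 0.20.
The residuum of the Łukasiewicz t-norm gives the supremum: min(1, 1 − 0.67 + 0.20).
1 − 0.67 + 0.20 = 0.53, so t = min(1, 0.53) = 0.53.
Check: 0.67 ⊗ 0.53 = max(0, 0.20) = 0.20 ≤ 0.20.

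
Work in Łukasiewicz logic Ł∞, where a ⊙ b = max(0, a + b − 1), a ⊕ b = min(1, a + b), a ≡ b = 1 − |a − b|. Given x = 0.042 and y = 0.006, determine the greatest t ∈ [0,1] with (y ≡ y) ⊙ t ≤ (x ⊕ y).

0.048

y ≡ y = 1 − |0.006 − 0.006| = 1 − 0.000 = 1.000
So the left factor is y ≡ y = 1.000.
x ⊕ y = min(1, 0.042 + 0.006) = min(1, 0.048) = 0.048
So the right-hand bound is x ⊕ y = 0.048.
The residuum of the Łukasiewicz t-norm gives the supremum: min(1, 1 − 1.000 + 0.048).
1 − 1.000 + 0.048 = 0.048, so t = min(1, 0.048) = 0.048.
Check: 1.000 ⊙ 0.048 = max(0, 0.048) = 0.048 ≤ 0.048.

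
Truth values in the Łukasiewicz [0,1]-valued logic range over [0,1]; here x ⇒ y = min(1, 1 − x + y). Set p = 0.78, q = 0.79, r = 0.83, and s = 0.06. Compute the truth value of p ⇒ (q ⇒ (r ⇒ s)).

r ⇒ s = min(1, 1 − 0.83 + 0.06) = min(1, 0.23) = 0.23
q ⇒ (r ⇒ s) = min(1, 1 − 0.79 + 0.23) = min(1, 0.44) = 0.44
p ⇒ (q ⇒ (r ⇒ s)) = min(1, 1 − 0.78 + 0.44) = min(1, 0.66) = 0.66

0.66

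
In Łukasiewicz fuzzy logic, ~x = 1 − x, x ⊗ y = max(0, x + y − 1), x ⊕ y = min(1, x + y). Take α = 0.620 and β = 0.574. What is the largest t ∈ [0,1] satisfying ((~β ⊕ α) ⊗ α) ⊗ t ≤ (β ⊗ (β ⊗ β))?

~β = 1 − 0.574 = 0.426
~β ⊕ α = min(1, 0.426 + 0.620) = min(1, 1.046) = 1.000
(~β ⊕ α) ⊗ α = max(0, 1.000 + 0.620 − 1) = max(0, 0.620) = 0.620
So the left factor is (~β ⊕ α) ⊗ α = 0.620.
β ⊗ β = max(0, 0.574 + 0.574 − 1) = max(0, 0.148) = 0.148
β ⊗ (β ⊗ β) = max(0, 0.574 + 0.148 − 1) = max(0, -0.278) = 0.000
So the right-hand bound is β ⊗ (β ⊗ β) = 0.000.
The residuum of the Łukasiewicz t-norm gives the supremum: min(1, 1 − 0.620 + 0.000).
1 − 0.620 + 0.000 = 0.380, so t = min(1, 0.380) = 0.380.
Check: 0.620 ⊗ 0.380 = max(0, 0.000) = 0.000 ≤ 0.000.

0.380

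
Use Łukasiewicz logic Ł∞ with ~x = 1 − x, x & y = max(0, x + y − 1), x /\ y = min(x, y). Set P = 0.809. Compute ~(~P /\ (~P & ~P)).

1.000

~P = 1 − 0.809 = 0.191
~P & ~P = max(0, 0.191 + 0.191 − 1) = max(0, -0.618) = 0.000
~P /\ (~P & ~P) = min(0.191, 0.000) = 0.000
~(~P /\ (~P & ~P)) = 1 − 0.000 = 1.000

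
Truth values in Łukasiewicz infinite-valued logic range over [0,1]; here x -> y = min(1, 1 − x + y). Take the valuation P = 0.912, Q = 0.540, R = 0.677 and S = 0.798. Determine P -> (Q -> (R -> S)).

R -> S = min(1, 1 − 0.677 + 0.798) = min(1, 1.121) = 1.000
Q -> (R -> S) = min(1, 1 − 0.540 + 1.000) = min(1, 1.460) = 1.000
P -> (Q -> (R -> S)) = min(1, 1 − 0.912 + 1.000) = min(1, 1.088) = 1.000

1.000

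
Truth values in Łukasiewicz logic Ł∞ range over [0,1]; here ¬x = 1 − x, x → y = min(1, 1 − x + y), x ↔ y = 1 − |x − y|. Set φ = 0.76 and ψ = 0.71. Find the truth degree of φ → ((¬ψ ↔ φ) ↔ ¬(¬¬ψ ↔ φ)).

0.76

¬ψ = 1 − 0.71 = 0.29
¬ψ ↔ φ = 1 − |0.29 − 0.76| = 1 − 0.47 = 0.53
¬¬ψ = 1 − 0.29 = 0.71
¬¬ψ ↔ φ = 1 − |0.71 − 0.76| = 1 − 0.05 = 0.95
¬(¬¬ψ ↔ φ) = 1 − 0.95 = 0.05
(¬ψ ↔ φ) ↔ ¬(¬¬ψ ↔ φ) = 1 − |0.53 − 0.05| = 1 − 0.48 = 0.52
φ → ((¬ψ ↔ φ) ↔ ¬(¬¬ψ ↔ φ)) = min(1, 1 − 0.76 + 0.52) = min(1, 0.76) = 0.76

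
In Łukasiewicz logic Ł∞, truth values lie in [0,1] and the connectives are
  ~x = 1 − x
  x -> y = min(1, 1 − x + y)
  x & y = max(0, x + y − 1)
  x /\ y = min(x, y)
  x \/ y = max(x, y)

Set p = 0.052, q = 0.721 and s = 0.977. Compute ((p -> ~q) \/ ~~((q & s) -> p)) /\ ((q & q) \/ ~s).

~q = 1 − 0.721 = 0.279
p -> ~q = min(1, 1 − 0.052 + 0.279) = min(1, 1.227) = 1.000
q & s = max(0, 0.721 + 0.977 − 1) = max(0, 0.698) = 0.698
(q & s) -> p = min(1, 1 − 0.698 + 0.052) = min(1, 0.354) = 0.354
~((q & s) -> p) = 1 − 0.354 = 0.646
~~((q & s) -> p) = 1 − 0.646 = 0.354
(p -> ~q) \/ ~~((q & s) -> p) = max(1.000, 0.354) = 1.000
q & q = max(0, 0.721 + 0.721 − 1) = max(0, 0.442) = 0.442
~s = 1 − 0.977 = 0.023
(q & q) \/ ~s = max(0.442, 0.023) = 0.442
((p -> ~q) \/ ~~((q & s) -> p)) /\ ((q & q) \/ ~s) = min(1.000, 0.442) = 0.442

0.442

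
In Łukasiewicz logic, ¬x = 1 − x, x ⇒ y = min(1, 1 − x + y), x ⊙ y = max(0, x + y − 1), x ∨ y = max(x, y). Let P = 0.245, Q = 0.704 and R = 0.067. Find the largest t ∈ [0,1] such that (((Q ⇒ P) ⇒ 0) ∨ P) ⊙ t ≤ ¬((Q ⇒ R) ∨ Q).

0.837

Q ⇒ P = min(1, 1 − 0.704 + 0.245) = min(1, 0.541) = 0.541
(Q ⇒ P) ⇒ 0 = min(1, 1 − 0.541 + 0.000) = min(1, 0.459) = 0.459
((Q ⇒ P) ⇒ 0) ∨ P = max(0.459, 0.245) = 0.459
So the left factor is ((Q ⇒ P) ⇒ 0) ∨ P = 0.459.
Q ⇒ R = min(1, 1 − 0.704 + 0.067) = min(1, 0.363) = 0.363
(Q ⇒ R) ∨ Q = max(0.363, 0.704) = 0.704
¬((Q ⇒ R) ∨ Q) = 1 − 0.704 = 0.296
So the right-hand bound is ¬((Q ⇒ R) ∨ Q) = 0.296.
The residuum of the Łukasiewicz t-norm gives the supremum: min(1, 1 − 0.459 + 0.296).
1 − 0.459 + 0.296 = 0.837, so t = min(1, 0.837) = 0.837.
Check: 0.459 ⊙ 0.837 = max(0, 0.296) = 0.296 ≤ 0.296.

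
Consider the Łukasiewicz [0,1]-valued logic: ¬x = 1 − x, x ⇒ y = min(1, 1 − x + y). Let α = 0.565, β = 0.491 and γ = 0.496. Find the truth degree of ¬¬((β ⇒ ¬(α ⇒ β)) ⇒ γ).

α ⇒ β = min(1, 1 − 0.565 + 0.491) = min(1, 0.926) = 0.926
¬(α ⇒ β) = 1 − 0.926 = 0.074
β ⇒ ¬(α ⇒ β) = min(1, 1 − 0.491 + 0.074) = min(1, 0.583) = 0.583
(β ⇒ ¬(α ⇒ β)) ⇒ γ = min(1, 1 − 0.583 + 0.496) = min(1, 0.913) = 0.913
¬((β ⇒ ¬(α ⇒ β)) ⇒ γ) = 1 − 0.913 = 0.087
¬¬((β ⇒ ¬(α ⇒ β)) ⇒ γ) = 1 − 0.087 = 0.913

0.913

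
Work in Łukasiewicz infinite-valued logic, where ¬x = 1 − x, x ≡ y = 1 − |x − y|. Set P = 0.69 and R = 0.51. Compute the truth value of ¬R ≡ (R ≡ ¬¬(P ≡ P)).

0.98

¬R = 1 − 0.51 = 0.49
P ≡ P = 1 − |0.69 − 0.69| = 1 − 0.00 = 1.00
¬(P ≡ P) = 1 − 1.00 = 0.00
¬¬(P ≡ P) = 1 − 0.00 = 1.00
R ≡ ¬¬(P ≡ P) = 1 − |0.51 − 1.00| = 1 − 0.49 = 0.51
¬R ≡ (R ≡ ¬¬(P ≡ P)) = 1 − |0.49 − 0.51| = 1 − 0.02 = 0.98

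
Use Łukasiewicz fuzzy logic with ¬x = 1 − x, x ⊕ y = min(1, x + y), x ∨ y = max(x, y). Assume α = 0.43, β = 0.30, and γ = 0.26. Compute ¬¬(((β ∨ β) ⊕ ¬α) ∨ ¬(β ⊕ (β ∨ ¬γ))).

0.87

β ∨ β = max(0.30, 0.30) = 0.30
¬α = 1 − 0.43 = 0.57
(β ∨ β) ⊕ ¬α = min(1, 0.30 + 0.57) = min(1, 0.87) = 0.87
¬γ = 1 − 0.26 = 0.74
β ∨ ¬γ = max(0.30, 0.74) = 0.74
β ⊕ (β ∨ ¬γ) = min(1, 0.30 + 0.74) = min(1, 1.04) = 1.00
¬(β ⊕ (β ∨ ¬γ)) = 1 − 1.00 = 0.00
((β ∨ β) ⊕ ¬α) ∨ ¬(β ⊕ (β ∨ ¬γ)) = max(0.87, 0.00) = 0.87
¬(((β ∨ β) ⊕ ¬α) ∨ ¬(β ⊕ (β ∨ ¬γ))) = 1 − 0.87 = 0.13
¬¬(((β ∨ β) ⊕ ¬α) ∨ ¬(β ⊕ (β ∨ ¬γ))) = 1 − 0.13 = 0.87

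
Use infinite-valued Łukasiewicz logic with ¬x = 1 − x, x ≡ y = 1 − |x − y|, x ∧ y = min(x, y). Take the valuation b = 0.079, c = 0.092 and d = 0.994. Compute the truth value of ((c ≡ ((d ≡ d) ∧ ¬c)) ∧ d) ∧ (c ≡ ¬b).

d ≡ d = 1 − |0.994 − 0.994| = 1 − 0.000 = 1.000
¬c = 1 − 0.092 = 0.908
(d ≡ d) ∧ ¬c = min(1.000, 0.908) = 0.908
c ≡ ((d ≡ d) ∧ ¬c) = 1 − |0.092 − 0.908| = 1 − 0.816 = 0.184
(c ≡ ((d ≡ d) ∧ ¬c)) ∧ d = min(0.184, 0.994) = 0.184
¬b = 1 − 0.079 = 0.921
c ≡ ¬b = 1 − |0.092 − 0.921| = 1 − 0.829 = 0.171
((c ≡ ((d ≡ d) ∧ ¬c)) ∧ d) ∧ (c ≡ ¬b) = min(0.184, 0.171) = 0.171

0.171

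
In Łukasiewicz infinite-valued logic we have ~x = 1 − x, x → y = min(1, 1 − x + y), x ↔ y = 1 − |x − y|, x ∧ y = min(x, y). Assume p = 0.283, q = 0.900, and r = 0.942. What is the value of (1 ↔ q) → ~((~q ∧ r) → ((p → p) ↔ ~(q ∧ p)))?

1 ↔ q = 1 − |1.000 − 0.900| = 1 − 0.100 = 0.900
~q = 1 − 0.900 = 0.100
~q ∧ r = min(0.100, 0.942) = 0.100
p → p = min(1, 1 − 0.283 + 0.283) = min(1, 1.000) = 1.000
q ∧ p = min(0.900, 0.283) = 0.283
~(q ∧ p) = 1 − 0.283 = 0.717
(p → p) ↔ ~(q ∧ p) = 1 − |1.000 − 0.717| = 1 − 0.283 = 0.717
(~q ∧ r) → ((p → p) ↔ ~(q ∧ p)) = min(1, 1 − 0.100 + 0.717) = min(1, 1.617) = 1.000
~((~q ∧ r) → ((p → p) ↔ ~(q ∧ p))) = 1 − 1.000 = 0.000
(1 ↔ q) → ~((~q ∧ r) → ((p → p) ↔ ~(q ∧ p))) = min(1, 1 − 0.900 + 0.000) = min(1, 0.100) = 0.100

0.100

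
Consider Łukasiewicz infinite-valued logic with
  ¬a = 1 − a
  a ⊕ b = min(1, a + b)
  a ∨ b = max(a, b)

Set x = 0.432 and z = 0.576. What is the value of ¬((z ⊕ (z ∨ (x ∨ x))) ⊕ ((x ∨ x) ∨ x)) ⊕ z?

0.576

x ∨ x = max(0.432, 0.432) = 0.432
z ∨ (x ∨ x) = max(0.576, 0.432) = 0.576
z ⊕ (z ∨ (x ∨ x)) = min(1, 0.576 + 0.576) = min(1, 1.152) = 1.000
(x ∨ x) ∨ x = max(0.432, 0.432) = 0.432
(z ⊕ (z ∨ (x ∨ x))) ⊕ ((x ∨ x) ∨ x) = min(1, 1.000 + 0.432) = min(1, 1.432) = 1.000
¬((z ⊕ (z ∨ (x ∨ x))) ⊕ ((x ∨ x) ∨ x)) = 1 − 1.000 = 0.000
¬((z ⊕ (z ∨ (x ∨ x))) ⊕ ((x ∨ x) ∨ x)) ⊕ z = min(1, 0.000 + 0.576) = min(1, 0.576) = 0.576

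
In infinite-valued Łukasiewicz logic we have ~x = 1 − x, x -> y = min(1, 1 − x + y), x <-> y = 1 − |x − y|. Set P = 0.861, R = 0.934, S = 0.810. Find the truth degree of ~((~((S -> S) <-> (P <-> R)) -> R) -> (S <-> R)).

0.124

S -> S = min(1, 1 − 0.810 + 0.810) = min(1, 1.000) = 1.000
P <-> R = 1 − |0.861 − 0.934| = 1 − 0.073 = 0.927
(S -> S) <-> (P <-> R) = 1 − |1.000 − 0.927| = 1 − 0.073 = 0.927
~((S -> S) <-> (P <-> R)) = 1 − 0.927 = 0.073
~((S -> S) <-> (P <-> R)) -> R = min(1, 1 − 0.073 + 0.934) = min(1, 1.861) = 1.000
S <-> R = 1 − |0.810 − 0.934| = 1 − 0.124 = 0.876
(~((S -> S) <-> (P <-> R)) -> R) -> (S <-> R) = min(1, 1 − 1.000 + 0.876) = min(1, 0.876) = 0.876
~((~((S -> S) <-> (P <-> R)) -> R) -> (S <-> R)) = 1 − 0.876 = 0.124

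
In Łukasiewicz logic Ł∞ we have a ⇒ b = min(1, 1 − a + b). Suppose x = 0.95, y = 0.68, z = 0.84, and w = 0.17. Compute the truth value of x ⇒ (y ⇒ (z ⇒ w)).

0.70

z ⇒ w = min(1, 1 − 0.84 + 0.17) = min(1, 0.33) = 0.33
y ⇒ (z ⇒ w) = min(1, 1 − 0.68 + 0.33) = min(1, 0.65) = 0.65
x ⇒ (y ⇒ (z ⇒ w)) = min(1, 1 − 0.95 + 0.65) = min(1, 0.70) = 0.70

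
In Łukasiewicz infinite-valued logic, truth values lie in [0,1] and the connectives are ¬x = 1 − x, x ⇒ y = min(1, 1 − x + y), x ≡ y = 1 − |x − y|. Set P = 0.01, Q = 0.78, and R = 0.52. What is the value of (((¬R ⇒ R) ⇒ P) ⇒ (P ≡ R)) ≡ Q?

0.78

¬R = 1 − 0.52 = 0.48
¬R ⇒ R = min(1, 1 − 0.48 + 0.52) = min(1, 1.04) = 1.00
(¬R ⇒ R) ⇒ P = min(1, 1 − 1.00 + 0.01) = min(1, 0.01) = 0.01
P ≡ R = 1 − |0.01 − 0.52| = 1 − 0.51 = 0.49
((¬R ⇒ R) ⇒ P) ⇒ (P ≡ R) = min(1, 1 − 0.01 + 0.49) = min(1, 1.48) = 1.00
(((¬R ⇒ R) ⇒ P) ⇒ (P ≡ R)) ≡ Q = 1 − |1.00 − 0.78| = 1 − 0.22 = 0.78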